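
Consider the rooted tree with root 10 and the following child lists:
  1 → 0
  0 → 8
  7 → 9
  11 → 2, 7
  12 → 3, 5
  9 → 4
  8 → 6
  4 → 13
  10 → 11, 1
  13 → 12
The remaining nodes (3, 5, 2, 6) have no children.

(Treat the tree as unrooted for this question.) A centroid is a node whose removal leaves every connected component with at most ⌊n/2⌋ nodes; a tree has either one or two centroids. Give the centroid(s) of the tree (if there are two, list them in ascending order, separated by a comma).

Delete 7: the remaining components have sizes 7, 6. Max 7 ≤ 7, so 7 is a centroid.
11 is adjacent to 7 and is also a centroid (the largest component after removing it is likewise 7).

7, 11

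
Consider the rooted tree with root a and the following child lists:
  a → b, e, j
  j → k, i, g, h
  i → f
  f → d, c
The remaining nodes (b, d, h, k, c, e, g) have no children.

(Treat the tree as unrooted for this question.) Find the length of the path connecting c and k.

4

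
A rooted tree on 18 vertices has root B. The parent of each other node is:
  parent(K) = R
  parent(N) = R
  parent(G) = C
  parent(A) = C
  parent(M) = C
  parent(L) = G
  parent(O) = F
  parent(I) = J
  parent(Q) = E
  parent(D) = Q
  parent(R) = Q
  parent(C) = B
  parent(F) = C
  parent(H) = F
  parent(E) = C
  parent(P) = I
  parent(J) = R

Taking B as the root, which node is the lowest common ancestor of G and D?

C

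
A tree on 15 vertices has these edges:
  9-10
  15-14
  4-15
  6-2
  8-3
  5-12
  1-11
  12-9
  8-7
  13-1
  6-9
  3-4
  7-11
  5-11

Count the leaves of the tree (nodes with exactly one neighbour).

4

Degree-1 nodes: 2, 10, 13, 14 — 4 of them.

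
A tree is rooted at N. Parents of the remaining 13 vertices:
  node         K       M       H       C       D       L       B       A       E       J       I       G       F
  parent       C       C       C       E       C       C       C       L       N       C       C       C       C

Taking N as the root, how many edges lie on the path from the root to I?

3

Path from N to I: N–E–C–I, which has 3 edges.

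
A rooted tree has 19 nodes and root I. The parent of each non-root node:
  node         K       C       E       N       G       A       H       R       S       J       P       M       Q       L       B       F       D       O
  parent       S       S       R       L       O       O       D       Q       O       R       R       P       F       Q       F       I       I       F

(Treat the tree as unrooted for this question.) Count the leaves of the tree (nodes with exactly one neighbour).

Exactly 10 nodes have a single neighbour: A, B, C, E, G, H, J, K, M, N.

10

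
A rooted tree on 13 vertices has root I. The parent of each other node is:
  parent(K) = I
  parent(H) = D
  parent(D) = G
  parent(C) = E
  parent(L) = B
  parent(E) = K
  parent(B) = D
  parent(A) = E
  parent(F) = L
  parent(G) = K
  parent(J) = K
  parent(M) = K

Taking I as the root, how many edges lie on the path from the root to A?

3

Path from I to A: I – K – E – A, which has 3 edges.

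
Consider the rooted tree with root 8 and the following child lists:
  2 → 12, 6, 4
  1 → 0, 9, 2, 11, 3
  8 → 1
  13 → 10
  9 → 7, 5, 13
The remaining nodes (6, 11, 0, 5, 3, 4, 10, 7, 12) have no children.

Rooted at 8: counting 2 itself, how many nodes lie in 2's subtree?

4

The subtree rooted at 2 contains: 2, 6, 4, 12 — 4 nodes.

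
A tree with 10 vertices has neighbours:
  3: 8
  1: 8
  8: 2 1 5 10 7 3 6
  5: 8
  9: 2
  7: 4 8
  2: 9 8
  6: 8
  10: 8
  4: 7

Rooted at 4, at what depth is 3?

3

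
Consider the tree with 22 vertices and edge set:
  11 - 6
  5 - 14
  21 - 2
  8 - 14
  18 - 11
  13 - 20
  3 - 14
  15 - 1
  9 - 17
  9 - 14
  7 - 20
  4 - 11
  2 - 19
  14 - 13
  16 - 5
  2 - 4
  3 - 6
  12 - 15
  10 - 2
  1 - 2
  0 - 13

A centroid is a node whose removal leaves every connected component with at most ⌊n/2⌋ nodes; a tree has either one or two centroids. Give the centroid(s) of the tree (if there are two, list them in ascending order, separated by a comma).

Delete 6: the remaining components have sizes 11, 10. Max 11 ≤ 11, so 6 is a centroid.
3 is adjacent to 6 and is also a centroid (the largest component after removing it is likewise 11).

3, 6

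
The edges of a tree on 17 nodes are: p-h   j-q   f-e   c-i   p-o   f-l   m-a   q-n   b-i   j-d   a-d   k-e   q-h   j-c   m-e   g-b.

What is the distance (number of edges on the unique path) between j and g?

4

Walking from j: j – c – i – b – g. Length 4.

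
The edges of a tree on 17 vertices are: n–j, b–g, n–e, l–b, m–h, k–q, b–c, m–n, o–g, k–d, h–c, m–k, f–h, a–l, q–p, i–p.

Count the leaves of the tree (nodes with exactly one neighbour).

The leaves are a, d, e, f, i, j, o.
That is 7 leaves.

7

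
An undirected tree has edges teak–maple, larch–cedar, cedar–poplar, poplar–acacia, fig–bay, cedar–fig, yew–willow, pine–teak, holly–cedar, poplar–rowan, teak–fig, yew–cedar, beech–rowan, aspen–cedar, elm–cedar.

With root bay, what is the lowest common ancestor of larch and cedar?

cedar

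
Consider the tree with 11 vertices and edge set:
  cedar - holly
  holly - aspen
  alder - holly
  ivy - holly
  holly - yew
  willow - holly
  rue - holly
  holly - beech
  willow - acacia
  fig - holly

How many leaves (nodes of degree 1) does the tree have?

Degree-1 nodes: acacia, alder, aspen, beech, cedar, fig, ivy, rue, yew — 9 of them.

9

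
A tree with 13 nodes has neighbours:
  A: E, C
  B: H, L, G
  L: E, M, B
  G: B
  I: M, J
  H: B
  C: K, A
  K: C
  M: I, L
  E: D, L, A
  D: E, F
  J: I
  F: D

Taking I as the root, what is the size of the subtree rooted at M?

11

Descendants of M (including itself): M, L, E, B, D, A, H, G, F, C, K. That's 11.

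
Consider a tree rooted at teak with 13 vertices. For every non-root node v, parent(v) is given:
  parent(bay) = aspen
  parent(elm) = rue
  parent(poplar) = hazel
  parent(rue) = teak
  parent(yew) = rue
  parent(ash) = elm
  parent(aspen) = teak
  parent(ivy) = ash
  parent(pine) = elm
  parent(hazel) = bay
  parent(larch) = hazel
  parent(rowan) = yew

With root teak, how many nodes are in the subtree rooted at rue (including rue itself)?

The subtree rooted at rue contains: rue, elm, yew, ash, pine, rowan, ivy — 7 nodes.

7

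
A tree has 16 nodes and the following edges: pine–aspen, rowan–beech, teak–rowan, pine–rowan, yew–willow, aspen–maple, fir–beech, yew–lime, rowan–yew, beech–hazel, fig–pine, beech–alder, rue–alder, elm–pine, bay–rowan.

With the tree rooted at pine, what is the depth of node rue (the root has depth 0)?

4

Climbing from rue to the root: rue–alder–beech–rowan–pine. That's 4 steps.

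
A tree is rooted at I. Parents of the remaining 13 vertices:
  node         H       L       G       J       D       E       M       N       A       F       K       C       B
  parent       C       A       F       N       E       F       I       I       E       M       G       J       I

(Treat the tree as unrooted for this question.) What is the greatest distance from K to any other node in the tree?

Distances from K peak at 8, attained at H.
K-G-F-M-I-N-J-C-H

8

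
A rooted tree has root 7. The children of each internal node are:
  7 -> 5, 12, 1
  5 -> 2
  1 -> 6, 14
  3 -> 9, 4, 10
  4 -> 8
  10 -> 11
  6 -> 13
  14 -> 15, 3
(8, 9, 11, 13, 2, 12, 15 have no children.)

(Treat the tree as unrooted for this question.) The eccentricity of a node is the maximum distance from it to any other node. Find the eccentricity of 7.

Distances from 7 peak at 5, attained at 11 (8 also at distance 5).
7–1–14–3–10–11

5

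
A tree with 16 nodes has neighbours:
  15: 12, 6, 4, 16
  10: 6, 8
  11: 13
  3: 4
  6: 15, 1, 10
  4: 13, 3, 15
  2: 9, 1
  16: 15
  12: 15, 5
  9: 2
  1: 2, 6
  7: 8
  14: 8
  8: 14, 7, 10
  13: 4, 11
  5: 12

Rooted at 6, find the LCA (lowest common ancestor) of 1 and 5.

Ancestors of 1 (toward the root): 1, 6.
Ancestors of 5: 5, 12, 15, 6.
The deepest node appearing in both lists is 6.

6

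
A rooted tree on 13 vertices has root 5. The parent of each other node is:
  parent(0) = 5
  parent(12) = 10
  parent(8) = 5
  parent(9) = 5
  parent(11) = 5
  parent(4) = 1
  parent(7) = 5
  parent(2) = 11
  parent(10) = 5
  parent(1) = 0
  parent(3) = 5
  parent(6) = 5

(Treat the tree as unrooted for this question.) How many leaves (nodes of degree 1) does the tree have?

Degree-1 nodes: 2, 3, 4, 6, 7, 8, 9, 12 — 8 of them.

8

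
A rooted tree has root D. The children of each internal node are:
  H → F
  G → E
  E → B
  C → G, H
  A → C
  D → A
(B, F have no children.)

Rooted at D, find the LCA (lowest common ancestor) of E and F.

C

Ancestors of E (toward the root): E, G, C, A, D.
Ancestors of F: F, H, C, A, D.
The deepest node appearing in both lists is C.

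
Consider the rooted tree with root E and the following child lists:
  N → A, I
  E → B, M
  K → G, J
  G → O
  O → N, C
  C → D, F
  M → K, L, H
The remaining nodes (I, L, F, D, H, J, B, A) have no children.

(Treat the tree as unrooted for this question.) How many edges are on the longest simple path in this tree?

7

BFS from B reaches A last, at distance 7; BFS from A confirms no node is farther.
Path: B–E–M–K–G–O–N–A.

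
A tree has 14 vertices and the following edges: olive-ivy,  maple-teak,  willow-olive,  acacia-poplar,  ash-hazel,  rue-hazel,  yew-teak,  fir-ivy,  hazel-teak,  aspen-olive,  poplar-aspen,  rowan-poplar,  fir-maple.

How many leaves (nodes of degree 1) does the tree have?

The leaves are acacia, ash, rowan, rue, willow, yew.
That is 6 leaves.

6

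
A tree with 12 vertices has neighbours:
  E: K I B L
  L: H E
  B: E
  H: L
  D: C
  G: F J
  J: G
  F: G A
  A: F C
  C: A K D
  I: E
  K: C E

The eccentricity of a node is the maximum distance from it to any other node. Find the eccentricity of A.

Distances from A peak at 5, attained at H.
A–C–K–E–L–H

5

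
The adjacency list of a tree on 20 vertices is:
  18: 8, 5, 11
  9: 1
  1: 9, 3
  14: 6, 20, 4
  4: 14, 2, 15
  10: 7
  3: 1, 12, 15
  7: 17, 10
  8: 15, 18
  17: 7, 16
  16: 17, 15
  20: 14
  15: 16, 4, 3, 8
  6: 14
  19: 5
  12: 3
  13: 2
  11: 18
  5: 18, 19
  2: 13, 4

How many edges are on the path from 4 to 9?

4 – 15 – 3 – 1 – 9: 4 edges.

4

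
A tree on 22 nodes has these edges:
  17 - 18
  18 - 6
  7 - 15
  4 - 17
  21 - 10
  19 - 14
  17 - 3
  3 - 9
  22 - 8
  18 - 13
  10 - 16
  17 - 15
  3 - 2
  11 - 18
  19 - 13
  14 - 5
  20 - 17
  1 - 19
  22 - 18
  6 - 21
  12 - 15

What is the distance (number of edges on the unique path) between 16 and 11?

The path is 16 – 10 – 21 – 6 – 18 – 11, which has 5 edges.

5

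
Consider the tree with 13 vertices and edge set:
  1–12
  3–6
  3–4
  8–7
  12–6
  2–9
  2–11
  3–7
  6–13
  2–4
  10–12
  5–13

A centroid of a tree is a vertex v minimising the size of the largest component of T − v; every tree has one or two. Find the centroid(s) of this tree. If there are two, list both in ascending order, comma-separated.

Delete 3: the remaining components have sizes 6, 4, 2. Max 6 ≤ 6, so 3 is a centroid.
Every other node leaves some component of size > 6, so the centroid is unique.

3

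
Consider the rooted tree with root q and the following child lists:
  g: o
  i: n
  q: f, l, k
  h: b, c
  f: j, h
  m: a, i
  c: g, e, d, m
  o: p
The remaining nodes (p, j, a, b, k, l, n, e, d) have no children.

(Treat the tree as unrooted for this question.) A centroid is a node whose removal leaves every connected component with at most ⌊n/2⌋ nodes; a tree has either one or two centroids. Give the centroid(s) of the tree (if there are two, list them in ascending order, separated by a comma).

c

Delete c: the remaining components have sizes 7, 4, 3, 1, 1. Max 7 ≤ 8, so c is a centroid.
No neighbour of c does as well, so c is the unique centroid.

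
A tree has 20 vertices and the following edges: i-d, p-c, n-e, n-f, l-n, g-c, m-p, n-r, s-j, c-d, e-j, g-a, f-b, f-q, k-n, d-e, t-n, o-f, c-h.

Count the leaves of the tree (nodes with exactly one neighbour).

12

The leaves are a, b, h, i, k, l, m, o, q, r, s, t.
That is 12 leaves.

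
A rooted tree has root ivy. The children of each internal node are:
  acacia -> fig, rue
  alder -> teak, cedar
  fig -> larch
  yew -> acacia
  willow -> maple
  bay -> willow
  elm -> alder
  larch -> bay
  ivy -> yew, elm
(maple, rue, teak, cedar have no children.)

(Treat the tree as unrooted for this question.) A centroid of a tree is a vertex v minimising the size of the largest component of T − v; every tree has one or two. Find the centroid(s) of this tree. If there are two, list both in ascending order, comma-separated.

Removing acacia splits the tree into components of sizes 6, 5, 1; the largest is 6 ≤ ⌊13/2⌋ = 6.
No neighbour of acacia does as well, so acacia is the unique centroid.

acacia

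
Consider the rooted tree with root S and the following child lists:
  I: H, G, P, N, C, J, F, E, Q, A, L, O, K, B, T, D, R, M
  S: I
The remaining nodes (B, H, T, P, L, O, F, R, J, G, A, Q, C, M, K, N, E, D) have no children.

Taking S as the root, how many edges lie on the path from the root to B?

2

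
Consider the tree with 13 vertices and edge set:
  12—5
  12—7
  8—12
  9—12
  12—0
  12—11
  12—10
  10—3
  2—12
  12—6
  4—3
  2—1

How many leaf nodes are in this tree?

The leaves are 0, 1, 4, 5, 6, 7, 8, 9, 11.
That is 9 leaves.

9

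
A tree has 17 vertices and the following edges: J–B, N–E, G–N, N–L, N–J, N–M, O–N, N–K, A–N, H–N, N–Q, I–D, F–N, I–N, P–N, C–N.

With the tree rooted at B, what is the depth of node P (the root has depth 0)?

3

Path from B to P: B – J – N – P, which has 3 edges.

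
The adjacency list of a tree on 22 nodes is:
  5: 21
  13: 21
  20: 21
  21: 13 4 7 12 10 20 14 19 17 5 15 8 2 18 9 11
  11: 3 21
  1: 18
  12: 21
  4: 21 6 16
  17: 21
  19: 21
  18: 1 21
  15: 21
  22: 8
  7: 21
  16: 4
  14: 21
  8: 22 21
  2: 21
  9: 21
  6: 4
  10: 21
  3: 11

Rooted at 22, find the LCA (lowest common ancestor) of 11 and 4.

21

Ancestors of 11 (toward the root): 11, 21, 8, 22.
Ancestors of 4: 4, 21, 8, 22.
The deepest node appearing in both lists is 21.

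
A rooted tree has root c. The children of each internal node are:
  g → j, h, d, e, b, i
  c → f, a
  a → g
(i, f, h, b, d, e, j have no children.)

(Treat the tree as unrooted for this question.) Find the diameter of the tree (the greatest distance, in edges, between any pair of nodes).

4

BFS from f reaches i last, at distance 4; BFS from i confirms no node is farther.
Path: f-c-a-g-i.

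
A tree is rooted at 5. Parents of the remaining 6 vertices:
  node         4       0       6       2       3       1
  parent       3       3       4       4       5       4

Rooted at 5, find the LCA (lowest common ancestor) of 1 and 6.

Path 1→root: 1 4 3 5; path 6→root: 6 4 3 5.
First common node: 4.

4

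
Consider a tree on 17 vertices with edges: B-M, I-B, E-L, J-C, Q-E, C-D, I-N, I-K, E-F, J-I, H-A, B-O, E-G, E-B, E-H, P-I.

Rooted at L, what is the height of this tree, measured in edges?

The longest root-to-leaf path is L-E-B-I-J-C-D (6 edges).

6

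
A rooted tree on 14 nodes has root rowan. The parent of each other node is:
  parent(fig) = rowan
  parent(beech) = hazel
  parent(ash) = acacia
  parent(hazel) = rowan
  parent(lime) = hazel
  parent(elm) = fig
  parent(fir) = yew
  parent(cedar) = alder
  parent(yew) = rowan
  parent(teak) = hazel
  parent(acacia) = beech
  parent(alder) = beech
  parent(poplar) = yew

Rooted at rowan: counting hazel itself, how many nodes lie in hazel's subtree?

8

The subtree rooted at hazel contains: hazel, beech, teak, lime, alder, acacia, cedar, ash — 8 nodes.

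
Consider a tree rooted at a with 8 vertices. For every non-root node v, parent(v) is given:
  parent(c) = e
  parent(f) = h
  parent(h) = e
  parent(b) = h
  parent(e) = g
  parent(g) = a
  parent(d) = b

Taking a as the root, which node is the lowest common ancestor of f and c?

f's ancestor chain is f, h, e, g, a and c's is c, e, g, a; they first meet at e.

e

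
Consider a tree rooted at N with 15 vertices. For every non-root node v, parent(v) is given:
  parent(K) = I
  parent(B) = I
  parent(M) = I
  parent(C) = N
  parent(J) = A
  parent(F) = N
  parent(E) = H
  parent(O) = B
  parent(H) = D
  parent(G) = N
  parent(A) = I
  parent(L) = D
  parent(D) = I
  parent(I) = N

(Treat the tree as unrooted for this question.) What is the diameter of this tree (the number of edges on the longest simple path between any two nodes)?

A longest path is E - H - D - I - N - G, with 5 edges.

5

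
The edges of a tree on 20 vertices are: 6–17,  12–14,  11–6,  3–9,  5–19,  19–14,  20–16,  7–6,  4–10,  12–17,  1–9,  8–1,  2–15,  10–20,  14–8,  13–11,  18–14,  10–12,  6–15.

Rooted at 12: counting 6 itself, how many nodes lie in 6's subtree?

6

The subtree rooted at 6 contains: 6, 15, 11, 7, 2, 13 — 6 nodes.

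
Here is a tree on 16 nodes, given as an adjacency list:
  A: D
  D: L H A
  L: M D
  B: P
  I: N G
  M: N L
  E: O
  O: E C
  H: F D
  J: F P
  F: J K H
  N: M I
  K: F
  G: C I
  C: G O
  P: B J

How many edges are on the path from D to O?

7

D - L - M - N - I - G - C - O: 7 edges.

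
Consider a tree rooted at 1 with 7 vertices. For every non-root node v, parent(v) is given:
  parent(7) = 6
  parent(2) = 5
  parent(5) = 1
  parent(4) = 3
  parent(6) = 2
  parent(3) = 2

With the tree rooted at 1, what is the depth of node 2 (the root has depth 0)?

2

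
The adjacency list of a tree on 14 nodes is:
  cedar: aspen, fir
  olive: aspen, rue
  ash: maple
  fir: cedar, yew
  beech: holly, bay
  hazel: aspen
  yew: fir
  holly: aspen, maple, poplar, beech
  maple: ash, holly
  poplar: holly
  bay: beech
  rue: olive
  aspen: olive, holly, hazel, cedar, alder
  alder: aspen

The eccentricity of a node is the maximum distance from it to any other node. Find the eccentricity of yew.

6

Distances from yew peak at 6, attained at ash (bay also at distance 6).
yew-fir-cedar-aspen-holly-maple-ash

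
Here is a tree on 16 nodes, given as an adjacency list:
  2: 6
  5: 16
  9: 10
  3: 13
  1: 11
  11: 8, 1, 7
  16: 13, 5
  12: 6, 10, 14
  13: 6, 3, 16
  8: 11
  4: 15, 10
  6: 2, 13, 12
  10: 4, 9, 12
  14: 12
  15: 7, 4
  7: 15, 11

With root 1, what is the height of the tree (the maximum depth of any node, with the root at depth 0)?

5 sits deepest: 1-11-7-15-4-10-12-6-13-16-5 — 10 edges from the root.

10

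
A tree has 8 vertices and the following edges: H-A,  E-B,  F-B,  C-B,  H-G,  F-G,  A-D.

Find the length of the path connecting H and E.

H – G – F – B – E: 4 edges.

4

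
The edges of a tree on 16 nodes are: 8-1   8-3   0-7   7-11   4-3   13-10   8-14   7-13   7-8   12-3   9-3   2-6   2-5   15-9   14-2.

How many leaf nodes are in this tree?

9

The leaves are 0, 1, 4, 5, 6, 10, 11, 12, 15.
That is 9 leaves.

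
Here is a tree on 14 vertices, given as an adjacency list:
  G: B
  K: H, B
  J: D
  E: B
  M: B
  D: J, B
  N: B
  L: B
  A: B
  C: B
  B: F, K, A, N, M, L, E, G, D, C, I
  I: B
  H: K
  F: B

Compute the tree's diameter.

A longest path is H – K – B – D – J, with 4 edges.

4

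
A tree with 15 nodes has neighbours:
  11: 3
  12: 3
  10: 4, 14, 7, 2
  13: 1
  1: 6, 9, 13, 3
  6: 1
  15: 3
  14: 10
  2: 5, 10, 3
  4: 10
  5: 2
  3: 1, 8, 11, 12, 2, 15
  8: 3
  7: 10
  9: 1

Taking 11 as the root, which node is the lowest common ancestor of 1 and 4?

3

1's ancestor chain is 1, 3, 11 and 4's is 4, 10, 2, 3, 11; they first meet at 3.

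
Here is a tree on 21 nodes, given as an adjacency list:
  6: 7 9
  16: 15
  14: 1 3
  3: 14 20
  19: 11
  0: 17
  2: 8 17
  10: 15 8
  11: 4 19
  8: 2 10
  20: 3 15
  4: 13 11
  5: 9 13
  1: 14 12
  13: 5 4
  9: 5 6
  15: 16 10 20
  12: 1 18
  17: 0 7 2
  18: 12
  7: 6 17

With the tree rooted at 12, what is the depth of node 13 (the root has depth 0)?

Path from 12 to 13: 12–1–14–3–20–15–10–8–2–17–7–6–9–5–13, which has 14 edges.

14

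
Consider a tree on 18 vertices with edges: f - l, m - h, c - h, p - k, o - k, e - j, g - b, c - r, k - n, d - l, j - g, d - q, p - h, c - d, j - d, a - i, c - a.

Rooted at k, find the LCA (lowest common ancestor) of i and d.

c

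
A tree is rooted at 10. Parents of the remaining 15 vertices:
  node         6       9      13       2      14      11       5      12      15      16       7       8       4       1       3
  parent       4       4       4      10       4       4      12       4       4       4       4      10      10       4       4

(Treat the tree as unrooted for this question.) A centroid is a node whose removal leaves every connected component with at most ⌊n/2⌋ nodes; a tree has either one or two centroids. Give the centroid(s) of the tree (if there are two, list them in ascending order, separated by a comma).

4

Removing 4 splits the tree into components of sizes 3, 2, 1, 1, 1, 1, 1, 1, 1, 1, 1, 1; the largest is 3 ≤ ⌊16/2⌋ = 8.
No neighbour of 4 does as well, so 4 is the unique centroid.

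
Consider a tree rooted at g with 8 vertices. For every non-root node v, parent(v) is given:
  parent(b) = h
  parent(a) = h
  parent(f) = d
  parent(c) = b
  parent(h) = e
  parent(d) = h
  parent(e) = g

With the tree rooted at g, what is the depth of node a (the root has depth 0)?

3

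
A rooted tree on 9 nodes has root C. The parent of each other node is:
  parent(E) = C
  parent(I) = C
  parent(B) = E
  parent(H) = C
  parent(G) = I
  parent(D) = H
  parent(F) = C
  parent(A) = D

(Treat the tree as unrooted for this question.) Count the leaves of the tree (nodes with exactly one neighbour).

4

Degree-1 nodes: A, B, F, G — 4 of them.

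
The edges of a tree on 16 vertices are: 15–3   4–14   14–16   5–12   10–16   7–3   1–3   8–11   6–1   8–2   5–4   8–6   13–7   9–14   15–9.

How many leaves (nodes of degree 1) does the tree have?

5

The leaves are 2, 10, 11, 12, 13.
That is 5 leaves.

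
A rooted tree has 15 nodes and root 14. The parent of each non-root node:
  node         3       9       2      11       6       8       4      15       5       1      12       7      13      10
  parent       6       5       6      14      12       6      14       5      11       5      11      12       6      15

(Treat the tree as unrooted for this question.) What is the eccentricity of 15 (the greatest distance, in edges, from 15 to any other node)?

5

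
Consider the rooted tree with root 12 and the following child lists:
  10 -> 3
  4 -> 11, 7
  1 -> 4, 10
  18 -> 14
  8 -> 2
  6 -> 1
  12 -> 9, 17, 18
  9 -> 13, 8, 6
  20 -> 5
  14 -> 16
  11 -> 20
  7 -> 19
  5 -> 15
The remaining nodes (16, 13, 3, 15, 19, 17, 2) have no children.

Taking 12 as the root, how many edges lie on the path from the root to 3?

5

Path from 12 to 3: 12 → 9 → 6 → 1 → 10 → 3, which has 5 edges.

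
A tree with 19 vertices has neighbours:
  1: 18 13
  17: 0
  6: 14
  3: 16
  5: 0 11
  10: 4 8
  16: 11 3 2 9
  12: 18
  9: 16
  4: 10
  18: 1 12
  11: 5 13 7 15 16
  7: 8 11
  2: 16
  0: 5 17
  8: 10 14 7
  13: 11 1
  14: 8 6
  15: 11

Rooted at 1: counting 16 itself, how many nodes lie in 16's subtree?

16's subtree: {16, 2, 9, 3}, size 4.

4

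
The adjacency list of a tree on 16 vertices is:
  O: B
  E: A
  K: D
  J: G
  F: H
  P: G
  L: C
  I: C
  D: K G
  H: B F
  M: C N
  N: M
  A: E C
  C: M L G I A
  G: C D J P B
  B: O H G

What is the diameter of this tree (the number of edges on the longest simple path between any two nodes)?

6

BFS from F reaches N last, at distance 6; BFS from N confirms no node is farther.
Path: F-H-B-G-C-M-N.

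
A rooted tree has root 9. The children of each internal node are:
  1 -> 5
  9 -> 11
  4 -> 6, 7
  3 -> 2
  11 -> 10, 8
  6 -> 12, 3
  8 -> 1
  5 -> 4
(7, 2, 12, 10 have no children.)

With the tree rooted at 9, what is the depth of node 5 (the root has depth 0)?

Climbing from 5 to the root: 5 – 1 – 8 – 11 – 9. That's 4 steps.

4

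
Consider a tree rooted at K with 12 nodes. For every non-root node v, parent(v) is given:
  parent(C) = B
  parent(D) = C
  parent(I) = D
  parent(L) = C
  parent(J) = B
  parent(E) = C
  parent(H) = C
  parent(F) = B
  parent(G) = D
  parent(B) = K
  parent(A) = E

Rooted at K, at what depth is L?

Path from K to L: K–B–C–L, which has 3 edges.

3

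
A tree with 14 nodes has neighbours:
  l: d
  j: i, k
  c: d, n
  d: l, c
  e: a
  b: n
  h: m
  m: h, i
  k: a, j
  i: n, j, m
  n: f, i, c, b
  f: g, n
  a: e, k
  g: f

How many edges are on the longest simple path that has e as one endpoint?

A farthest node from e is l.
The path e – a – k – j – i – n – c – d – l has 8 edges.

8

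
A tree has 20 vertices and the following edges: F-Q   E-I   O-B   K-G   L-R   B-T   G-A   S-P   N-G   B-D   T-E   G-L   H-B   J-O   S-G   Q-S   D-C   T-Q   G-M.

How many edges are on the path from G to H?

5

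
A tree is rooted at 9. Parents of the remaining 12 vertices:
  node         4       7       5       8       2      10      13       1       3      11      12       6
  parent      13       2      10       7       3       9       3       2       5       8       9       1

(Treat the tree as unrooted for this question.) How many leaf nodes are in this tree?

4

The leaves are 4, 6, 11, 12.
That is 4 leaves.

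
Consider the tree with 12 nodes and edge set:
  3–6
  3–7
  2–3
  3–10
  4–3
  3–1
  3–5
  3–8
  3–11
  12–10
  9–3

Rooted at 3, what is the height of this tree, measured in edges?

2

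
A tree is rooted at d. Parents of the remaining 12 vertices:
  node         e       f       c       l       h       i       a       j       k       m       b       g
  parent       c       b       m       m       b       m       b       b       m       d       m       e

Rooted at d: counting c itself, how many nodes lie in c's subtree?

3

The subtree rooted at c contains: c, e, g — 3 nodes.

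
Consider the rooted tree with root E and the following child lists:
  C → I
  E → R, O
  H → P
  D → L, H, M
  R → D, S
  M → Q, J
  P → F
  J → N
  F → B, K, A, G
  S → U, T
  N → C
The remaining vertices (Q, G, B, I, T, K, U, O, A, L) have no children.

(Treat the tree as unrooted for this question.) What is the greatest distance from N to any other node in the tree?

7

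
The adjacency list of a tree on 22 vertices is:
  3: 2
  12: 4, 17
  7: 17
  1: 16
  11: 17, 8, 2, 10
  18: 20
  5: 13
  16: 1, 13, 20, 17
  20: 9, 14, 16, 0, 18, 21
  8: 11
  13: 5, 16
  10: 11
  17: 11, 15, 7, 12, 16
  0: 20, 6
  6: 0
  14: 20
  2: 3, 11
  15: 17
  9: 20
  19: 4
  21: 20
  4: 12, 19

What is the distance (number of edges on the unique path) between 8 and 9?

The path is 8–11–17–16–20–9, which has 5 edges.

5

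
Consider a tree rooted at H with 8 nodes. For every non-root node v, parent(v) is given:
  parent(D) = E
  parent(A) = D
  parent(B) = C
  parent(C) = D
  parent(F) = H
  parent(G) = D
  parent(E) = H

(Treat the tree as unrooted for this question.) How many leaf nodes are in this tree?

4

Degree-1 nodes: A, B, F, G — 4 of them.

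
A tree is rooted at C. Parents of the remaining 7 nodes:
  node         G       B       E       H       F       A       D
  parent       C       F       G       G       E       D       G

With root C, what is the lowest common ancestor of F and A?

G

F's ancestor chain is F, E, G, C and A's is A, D, G, C; they first meet at G.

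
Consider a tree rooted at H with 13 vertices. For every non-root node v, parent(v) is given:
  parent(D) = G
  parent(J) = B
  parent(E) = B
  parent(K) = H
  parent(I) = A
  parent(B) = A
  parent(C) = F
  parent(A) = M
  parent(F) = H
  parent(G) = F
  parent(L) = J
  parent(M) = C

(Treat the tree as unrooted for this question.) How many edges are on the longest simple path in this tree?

Starting from L, a farthest node is K at distance 8.
One longest path: L–J–B–A–M–C–F–H–K.
So the diameter is 8.

8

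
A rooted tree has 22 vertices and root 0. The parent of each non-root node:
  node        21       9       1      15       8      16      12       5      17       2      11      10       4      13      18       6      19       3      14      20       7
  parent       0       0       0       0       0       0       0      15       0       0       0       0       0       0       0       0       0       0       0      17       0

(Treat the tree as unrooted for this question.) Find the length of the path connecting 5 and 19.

3

5 - 15 - 0 - 19: 3 edges.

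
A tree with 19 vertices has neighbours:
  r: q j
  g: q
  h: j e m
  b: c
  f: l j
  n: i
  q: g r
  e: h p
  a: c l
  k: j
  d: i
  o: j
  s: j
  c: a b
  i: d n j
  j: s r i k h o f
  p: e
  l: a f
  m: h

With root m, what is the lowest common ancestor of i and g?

Ancestors of i (toward the root): i, j, h, m.
Ancestors of g: g, q, r, j, h, m.
The deepest node appearing in both lists is j.

j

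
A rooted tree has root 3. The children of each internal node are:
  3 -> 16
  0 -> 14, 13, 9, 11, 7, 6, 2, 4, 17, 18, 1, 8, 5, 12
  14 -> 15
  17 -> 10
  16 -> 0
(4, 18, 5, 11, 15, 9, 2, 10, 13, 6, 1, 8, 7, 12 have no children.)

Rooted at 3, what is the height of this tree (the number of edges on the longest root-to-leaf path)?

4

10 sits deepest: 3 → 16 → 0 → 17 → 10 — 4 edges from the root.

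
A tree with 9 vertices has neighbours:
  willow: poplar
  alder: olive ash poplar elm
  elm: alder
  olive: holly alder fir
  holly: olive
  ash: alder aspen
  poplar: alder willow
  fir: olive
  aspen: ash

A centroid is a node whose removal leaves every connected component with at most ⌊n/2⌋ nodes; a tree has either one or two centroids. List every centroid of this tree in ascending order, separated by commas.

alder

If alder is removed the pieces have sizes 3, 2, 2, 1, all ≤ ⌊9/2⌋ = 4.
No neighbour of alder does as well, so alder is the unique centroid.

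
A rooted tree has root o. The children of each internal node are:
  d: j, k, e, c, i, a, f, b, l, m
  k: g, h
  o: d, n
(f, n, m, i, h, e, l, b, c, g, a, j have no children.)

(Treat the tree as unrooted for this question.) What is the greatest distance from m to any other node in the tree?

The node farthest from m is h (g, n also at distance 3), via m-d-k-h — 3 edges.

3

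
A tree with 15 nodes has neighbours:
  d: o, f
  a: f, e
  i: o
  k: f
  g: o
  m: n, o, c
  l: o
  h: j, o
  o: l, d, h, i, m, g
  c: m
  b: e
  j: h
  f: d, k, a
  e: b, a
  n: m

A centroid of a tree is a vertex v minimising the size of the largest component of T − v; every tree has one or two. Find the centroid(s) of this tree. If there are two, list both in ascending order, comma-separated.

Delete o: the remaining components have sizes 6, 3, 2, 1, 1, 1. Max 6 ≤ 7, so o is a centroid.
Every other node leaves some component of size > 7, so the centroid is unique.

o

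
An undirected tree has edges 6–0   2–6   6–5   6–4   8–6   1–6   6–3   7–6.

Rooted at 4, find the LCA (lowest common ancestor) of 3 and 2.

Ancestors of 3 (toward the root): 3, 6, 4.
Ancestors of 2: 2, 6, 4.
The deepest node appearing in both lists is 6.

6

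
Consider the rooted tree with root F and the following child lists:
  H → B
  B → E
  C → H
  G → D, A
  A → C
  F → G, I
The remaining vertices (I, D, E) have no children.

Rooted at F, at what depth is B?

5

Path from F to B: F–G–A–C–H–B, which has 5 edges.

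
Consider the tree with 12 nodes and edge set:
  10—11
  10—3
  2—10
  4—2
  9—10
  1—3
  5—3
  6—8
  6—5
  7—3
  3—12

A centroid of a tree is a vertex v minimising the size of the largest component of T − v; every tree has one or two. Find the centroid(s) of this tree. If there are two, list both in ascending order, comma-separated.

If 3 is removed the pieces have sizes 5, 3, 1, 1, 1, all ≤ ⌊12/2⌋ = 6.
Every other node leaves some component of size > 6, so the centroid is unique.

3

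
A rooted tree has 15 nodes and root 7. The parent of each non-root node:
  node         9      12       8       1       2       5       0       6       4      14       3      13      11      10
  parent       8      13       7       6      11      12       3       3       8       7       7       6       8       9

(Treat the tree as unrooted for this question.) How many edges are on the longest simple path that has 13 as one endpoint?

6

A farthest node from 13 is 10 (2 also at distance 6).
The path 13 – 6 – 3 – 7 – 8 – 9 – 10 has 6 edges.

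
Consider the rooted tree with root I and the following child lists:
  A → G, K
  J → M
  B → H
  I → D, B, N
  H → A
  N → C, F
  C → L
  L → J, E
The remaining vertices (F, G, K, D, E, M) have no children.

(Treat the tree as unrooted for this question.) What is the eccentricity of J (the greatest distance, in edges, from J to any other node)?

Distances from J peak at 8, attained at G (K also at distance 8).
J – L – C – N – I – B – H – A – G

8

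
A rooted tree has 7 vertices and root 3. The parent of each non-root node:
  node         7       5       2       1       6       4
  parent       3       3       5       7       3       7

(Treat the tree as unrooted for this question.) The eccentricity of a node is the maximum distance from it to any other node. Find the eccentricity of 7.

Distances from 7 peak at 3, attained at 2.
7 – 3 – 5 – 2

3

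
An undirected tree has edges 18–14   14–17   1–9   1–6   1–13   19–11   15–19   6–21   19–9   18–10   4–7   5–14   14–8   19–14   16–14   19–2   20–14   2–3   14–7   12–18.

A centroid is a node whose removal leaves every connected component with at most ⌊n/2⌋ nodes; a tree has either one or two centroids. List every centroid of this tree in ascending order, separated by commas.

Delete 14: the remaining components have sizes 10, 3, 2, 1, 1, 1, 1, 1. Max 10 ≤ 10, so 14 is a centroid.
No neighbour of 14 does as well, so 14 is the unique centroid.

14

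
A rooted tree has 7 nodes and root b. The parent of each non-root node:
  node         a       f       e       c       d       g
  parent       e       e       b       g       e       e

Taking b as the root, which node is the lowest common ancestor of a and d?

e

Ancestors of a (toward the root): a, e, b.
Ancestors of d: d, e, b.
The deepest node appearing in both lists is e.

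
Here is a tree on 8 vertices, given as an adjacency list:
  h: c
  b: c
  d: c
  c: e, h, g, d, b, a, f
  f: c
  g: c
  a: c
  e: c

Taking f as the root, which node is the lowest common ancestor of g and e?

c

Ancestors of g (toward the root): g, c, f.
Ancestors of e: e, c, f.
The deepest node appearing in both lists is c.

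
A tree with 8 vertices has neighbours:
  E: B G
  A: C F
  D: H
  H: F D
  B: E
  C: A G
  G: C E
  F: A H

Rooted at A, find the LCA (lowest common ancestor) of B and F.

Path B→root: B E G C A; path F→root: F A.
First common node: A.

A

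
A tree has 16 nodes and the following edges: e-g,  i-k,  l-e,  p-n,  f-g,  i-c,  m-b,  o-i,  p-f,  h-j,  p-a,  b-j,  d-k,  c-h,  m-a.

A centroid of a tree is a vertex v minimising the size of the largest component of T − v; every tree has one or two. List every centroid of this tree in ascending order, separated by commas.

b, m

Removing b splits the tree into components of sizes 8, 7; the largest is 8 ≤ ⌊16/2⌋ = 8.
m is adjacent to b and is also a centroid (the largest component after removing it is likewise 8).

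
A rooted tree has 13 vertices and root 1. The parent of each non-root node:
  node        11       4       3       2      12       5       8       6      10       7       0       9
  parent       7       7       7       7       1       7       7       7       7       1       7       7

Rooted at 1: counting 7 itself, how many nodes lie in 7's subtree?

7's subtree: {7, 8, 2, 3, 9, 11, 5, 6, 4, 10, 0}, size 11.

11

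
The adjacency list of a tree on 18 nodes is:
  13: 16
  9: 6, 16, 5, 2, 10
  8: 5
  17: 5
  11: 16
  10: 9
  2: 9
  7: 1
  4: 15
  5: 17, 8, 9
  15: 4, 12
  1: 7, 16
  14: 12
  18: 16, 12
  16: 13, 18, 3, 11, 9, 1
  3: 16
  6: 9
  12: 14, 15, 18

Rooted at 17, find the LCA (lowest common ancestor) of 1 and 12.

16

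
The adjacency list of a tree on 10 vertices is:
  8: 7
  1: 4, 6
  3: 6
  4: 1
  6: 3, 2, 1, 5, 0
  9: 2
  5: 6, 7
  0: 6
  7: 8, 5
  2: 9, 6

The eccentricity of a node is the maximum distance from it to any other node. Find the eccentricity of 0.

4

A farthest node from 0 is 8.
The path 0–6–5–7–8 has 4 edges.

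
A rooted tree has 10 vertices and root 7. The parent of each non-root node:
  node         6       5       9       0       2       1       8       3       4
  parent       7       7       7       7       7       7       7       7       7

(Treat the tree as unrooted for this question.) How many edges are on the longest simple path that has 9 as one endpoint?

A farthest node from 9 is 3 (8, 6, 2, 1, 0, 5, 4 also at distance 2).
The path 9-7-3 has 2 edges.

2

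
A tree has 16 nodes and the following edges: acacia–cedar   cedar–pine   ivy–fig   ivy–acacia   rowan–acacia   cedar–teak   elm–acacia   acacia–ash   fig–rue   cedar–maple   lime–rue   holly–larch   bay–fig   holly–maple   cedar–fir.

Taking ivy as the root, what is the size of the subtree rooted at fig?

Descendants of fig (including itself): fig, rue, bay, lime. That's 4.

4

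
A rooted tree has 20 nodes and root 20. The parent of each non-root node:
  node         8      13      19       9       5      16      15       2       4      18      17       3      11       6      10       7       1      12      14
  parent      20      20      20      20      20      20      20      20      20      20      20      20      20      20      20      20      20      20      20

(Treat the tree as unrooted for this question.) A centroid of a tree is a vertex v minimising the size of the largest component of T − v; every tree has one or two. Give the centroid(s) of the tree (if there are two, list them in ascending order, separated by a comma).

20

If 20 is removed the pieces have sizes 1, 1, 1, 1, 1, 1, 1, 1, 1, 1, 1, 1, 1, 1, 1, 1, 1, 1, 1, all ≤ ⌊20/2⌋ = 10.
No neighbour of 20 does as well, so 20 is the unique centroid.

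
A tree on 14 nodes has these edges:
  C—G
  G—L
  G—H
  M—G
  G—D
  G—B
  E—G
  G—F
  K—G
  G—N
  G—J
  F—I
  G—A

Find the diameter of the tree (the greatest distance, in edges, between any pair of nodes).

BFS from I reaches J last, at distance 3; BFS from J confirms no node is farther.
Path: I–F–G–J.

3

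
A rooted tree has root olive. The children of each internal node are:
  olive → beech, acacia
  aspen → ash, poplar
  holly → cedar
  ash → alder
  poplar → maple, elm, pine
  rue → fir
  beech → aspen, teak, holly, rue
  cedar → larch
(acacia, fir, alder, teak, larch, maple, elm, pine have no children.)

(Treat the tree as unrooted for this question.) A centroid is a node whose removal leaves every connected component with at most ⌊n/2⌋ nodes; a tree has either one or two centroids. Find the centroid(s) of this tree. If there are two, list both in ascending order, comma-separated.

beech

Delete beech: the remaining components have sizes 7, 3, 2, 2, 1. Max 7 ≤ 8, so beech is a centroid.
Every other node leaves some component of size > 8, so the centroid is unique.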